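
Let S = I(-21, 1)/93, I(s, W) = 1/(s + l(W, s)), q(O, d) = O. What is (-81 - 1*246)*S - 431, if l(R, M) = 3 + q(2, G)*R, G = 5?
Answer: -213667/496 ≈ -430.78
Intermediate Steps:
l(R, M) = 3 + 2*R
I(s, W) = 1/(3 + s + 2*W) (I(s, W) = 1/(s + (3 + 2*W)) = 1/(3 + s + 2*W))
S = -1/1488 (S = 1/((3 - 21 + 2*1)*93) = (1/93)/(3 - 21 + 2) = (1/93)/(-16) = -1/16*1/93 = -1/1488 ≈ -0.00067204)
(-81 - 1*246)*S - 431 = (-81 - 1*246)*(-1/1488) - 431 = (-81 - 246)*(-1/1488) - 431 = -327*(-1/1488) - 431 = 109/496 - 431 = -213667/496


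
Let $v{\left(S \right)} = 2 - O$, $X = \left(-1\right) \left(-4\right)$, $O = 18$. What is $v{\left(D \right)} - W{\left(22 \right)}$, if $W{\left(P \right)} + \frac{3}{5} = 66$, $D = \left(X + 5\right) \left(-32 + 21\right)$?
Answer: $- \frac{407}{5} \approx -81.4$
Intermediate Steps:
$X = 4$
$D = -99$ ($D = \left(4 + 5\right) \left(-32 + 21\right) = 9 \left(-11\right) = -99$)
$W{\left(P \right)} = \frac{327}{5}$ ($W{\left(P \right)} = - \frac{3}{5} + 66 = \frac{327}{5}$)
$v{\left(S \right)} = -16$ ($v{\left(S \right)} = 2 - 18 = -16$)
$v{\left(D \right)} - W{\left(22 \right)} = -16 - \frac{327}{5} = - \frac{407}{5}$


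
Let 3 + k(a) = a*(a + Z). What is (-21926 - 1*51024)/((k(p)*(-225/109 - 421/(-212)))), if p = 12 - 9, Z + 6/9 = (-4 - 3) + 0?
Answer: -1685728600/30787 ≈ -54755.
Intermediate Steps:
Z = -23/3 (Z = -⅔ + ((-4 - 3) + 0) = -⅔ + (-7 + 0) = -⅔ - 7 = -23/3 ≈ -7.6667)
p = 3
k(a) = -3 + a*(-23/3 + a) (k(a) = -3 + a*(a - 23/3) = -3 + a*(-23/3 + a))
(-21926 - 1*51024)/((k(p)*(-225/109 - 421/(-212)))) = (-21926 - 1*51024)/(((-3 + 3² - 23/3*3)*(-225/109 - 421/(-212)))) = (-21926 - 51024)/(((-3 + 9 - 23)*(-225*1/109 - 421*(-1/212)))) = -72950*(-1/(17*(-225/109 + 421/212))) = -72950/((-17*(-1811/23108))) = -72950/30787/23108 = -72950*23108/30787 = -1685728600/30787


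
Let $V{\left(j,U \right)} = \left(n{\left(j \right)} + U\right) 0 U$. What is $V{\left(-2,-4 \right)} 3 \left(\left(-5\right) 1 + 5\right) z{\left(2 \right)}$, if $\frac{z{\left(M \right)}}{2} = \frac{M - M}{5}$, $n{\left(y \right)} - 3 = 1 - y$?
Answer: $0$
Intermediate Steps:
$n{\left(y \right)} = 4 - y$ ($n{\left(y \right)} = 3 - \left(-1 + y\right) = 4 - y$)
$V{\left(j,U \right)} = 0$ ($V{\left(j,U \right)} = \left(\left(4 - j\right) + U\right) 0 U = \left(4 + U - j\right) 0 U = 0 U = 0$)
$z{\left(M \right)} = 0$ ($z{\left(M \right)} = 2 \frac{M - M}{5} = 2 \cdot 0 \cdot \frac{1}{5} = 2 \cdot 0 = 0$)
$V{\left(-2,-4 \right)} 3 \left(\left(-5\right) 1 + 5\right) z{\left(2 \right)} = 0 \cdot 3 \left(\left(-5\right) 1 + 5\right) 0 = 0 \cdot 3 \left(-5 + 5\right) 0 = 0 \cdot 3 \cdot 0 \cdot 0 = 0 \cdot 0 \cdot 0 = 0 \cdot 0 = 0$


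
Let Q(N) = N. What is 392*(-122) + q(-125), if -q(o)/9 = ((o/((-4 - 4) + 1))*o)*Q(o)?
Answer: -17912893/7 ≈ -2.5590e+6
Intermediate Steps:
q(o) = 9*o³/7 (q(o) = -9*(o/((-4 - 4) + 1))*o*o = -9*(o/(-8 + 1))*o*o = -9*(o/(-7))*o*o = -9*(o*(-⅐))*o*o = -9*(-o/7)*o*o = -9*(-o²/7)*o = -(-9)*o³/7 = 9*o³/7)
392*(-122) + q(-125) = 392*(-122) + (9/7)*(-125)³ = -47824 + (9/7)*(-1953125) = -47824 - 17578125/7 = -17912893/7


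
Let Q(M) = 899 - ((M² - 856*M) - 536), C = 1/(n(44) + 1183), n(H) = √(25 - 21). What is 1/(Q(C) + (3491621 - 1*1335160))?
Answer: 1404225/3030172524959 ≈ 4.6341e-7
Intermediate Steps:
n(H) = 2 (n(H) = √4 = 2)
C = 1/1185 (C = 1/(2 + 1183) = 1/1185 ≈ 0.00084388)
Q(M) = 1435 - M² + 856*M (Q(M) = 899 - (-536 + M² - 856*M) = 899 + (536 - M² + 856*M) = 1435 - M² + 856*M)
1/(Q(C) + (3491621 - 1*1335160)) = 1/((1435 - (1/1185)² + 856*(1/1185)) + (3491621 - 1*1335160)) = 1/((1435 - 1*1/1404225 + 856/1185) + (3491621 - 1335160)) = 1/((1435 - 1/1404225 + 856/1185) + 2156461) = 1/(2016077234/1404225 + 2156461) = 1/(3030172524959/1404225) = 1404225/3030172524959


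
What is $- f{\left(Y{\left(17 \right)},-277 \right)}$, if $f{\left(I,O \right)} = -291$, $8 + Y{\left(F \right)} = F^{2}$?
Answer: $291$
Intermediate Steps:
$Y{\left(F \right)} = -8 + F^{2}$
$- f{\left(Y{\left(17 \right)},-277 \right)} = \left(-1\right) \left(-291\right) = 291$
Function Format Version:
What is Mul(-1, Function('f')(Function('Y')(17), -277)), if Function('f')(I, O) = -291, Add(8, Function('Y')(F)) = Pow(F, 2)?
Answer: 291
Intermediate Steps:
Function('Y')(F) = Add(-8, Pow(F, 2))
Mul(-1, Function('f')(Function('Y')(17), -277)) = Mul(-1, -291) = 291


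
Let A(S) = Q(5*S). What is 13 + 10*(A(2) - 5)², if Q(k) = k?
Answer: 263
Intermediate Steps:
A(S) = 5*S
13 + 10*(A(2) - 5)² = 13 + 10*(5*2 - 5)² = 13 + 10*(10 - 5)² = 13 + 10*5² = 13 + 10*25 = 13 + 250 = 263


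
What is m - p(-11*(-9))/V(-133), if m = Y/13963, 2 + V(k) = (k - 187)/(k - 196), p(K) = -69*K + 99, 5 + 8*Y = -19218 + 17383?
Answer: -15462860552/2359747 ≈ -6552.8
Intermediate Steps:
Y = -230 (Y = -5/8 + (-19218 + 17383)/8 = -5/8 + (⅛)*(-1835) = -5/8 - 1835/8 = -230)
p(K) = 99 - 69*K
V(k) = -2 + (-187 + k)/(-196 + k) (V(k) = -2 + (k - 187)/(k - 196) = -2 + (-187 + k)/(-196 + k))
m = -230/13963 ≈ -0.016472
m - p(-11*(-9))/V(-133) = -230/13963 - (99 - (-759)*(-9))/((205 - 1*(-133))/(-196 - 133)) = -230/13963 - (99 - 69*99)/((205 + 133)/(-329)) = -230/13963 - (99 - 6831)/((-1/329*338)) = -230/13963 - (-6732)/(-338/329) = -230/13963 - (-6732)*(-329)/338 = -230/13963 - 1*1107414/169 = -230/13963 - 1107414/169 = -15462860552/2359747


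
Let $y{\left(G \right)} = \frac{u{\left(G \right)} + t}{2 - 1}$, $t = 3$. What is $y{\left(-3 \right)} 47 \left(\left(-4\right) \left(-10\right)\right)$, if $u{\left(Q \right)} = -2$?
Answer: $1880$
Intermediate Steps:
$y{\left(G \right)} = 1$ ($y{\left(G \right)} = \frac{-2 + 3}{2 - 1} = 1 \cdot 1^{-1} = 1 \cdot 1 = 1$)
$y{\left(-3 \right)} 47 \left(\left(-4\right) \left(-10\right)\right) = 1 \cdot 47 \left(\left(-4\right) \left(-10\right)\right) = 47 \cdot 40 = 1880$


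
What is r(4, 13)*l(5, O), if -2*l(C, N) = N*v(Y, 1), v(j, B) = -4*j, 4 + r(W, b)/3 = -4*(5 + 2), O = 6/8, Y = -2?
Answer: 288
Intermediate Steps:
O = ¾ (O = 6*(⅛) = ¾ ≈ 0.75000)
r(W, b) = -96 (r(W, b) = -12 + 3*(-4*(5 + 2)) = -12 + 3*(-4*7) = -12 + 3*(-28) = -12 - 84 = -96)
l(C, N) = -4*N (l(C, N) = -N*(-4*(-2))/2 = -N*8/2 = -4*N)
r(4, 13)*l(5, O) = -(-384)*3/4 = -96*(-3) = 288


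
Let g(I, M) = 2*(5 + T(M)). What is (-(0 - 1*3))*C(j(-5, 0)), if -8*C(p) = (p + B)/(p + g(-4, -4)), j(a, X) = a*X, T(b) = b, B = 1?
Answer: -3/16 ≈ -0.18750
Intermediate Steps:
g(I, M) = 10 + 2*M (g(I, M) = 2*(5 + M) = 10 + 2*M)
j(a, X) = X*a
C(p) = -(1 + p)/(8*(2 + p)) (C(p) = -(p + 1)/(8*(p + (10 + 2*(-4)))) = -(1 + p)/(8*(p + (10 - 8))) = -(1 + p)/(8*(p + 2)) = -(1 + p)/(8*(2 + p)))
(-(0 - 1*3))*C(j(-5, 0)) = (-(0 - 1*3))*((-1 - 0*(-5))/(8*(2 + 0*(-5)))) = (-(0 - 3))*((-1 - 1*0)/(8*(2 + 0))) = (-1*(-3))*((⅛)*(-1 + 0)/2) = 3*((⅛)*(½)*(-1)) = 3*(-1/16) = -3/16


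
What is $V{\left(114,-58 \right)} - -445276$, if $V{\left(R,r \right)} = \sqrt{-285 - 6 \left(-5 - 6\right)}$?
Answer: $445276 + i \sqrt{219} \approx 4.4528 \cdot 10^{5} + 14.799 i$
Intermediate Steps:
$V{\left(R,r \right)} = i \sqrt{219}$ ($V{\left(R,r \right)} = \sqrt{-285 - -66} = \sqrt{-285 + 66} = \sqrt{-219} = i \sqrt{219}$)
$V{\left(114,-58 \right)} - -445276 = i \sqrt{219} - -445276 = i \sqrt{219} + 445276 = 445276 + i \sqrt{219}$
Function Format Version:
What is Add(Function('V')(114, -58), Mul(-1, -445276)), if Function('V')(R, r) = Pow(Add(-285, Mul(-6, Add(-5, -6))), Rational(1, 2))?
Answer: Add(445276, Mul(I, Pow(219, Rational(1, 2)))) ≈ Add(4.4528e+5, Mul(14.799, I))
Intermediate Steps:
Function('V')(R, r) = Mul(I, Pow(219, Rational(1, 2))) (Function('V')(R, r) = Pow(Add(-285, Mul(-6, -11)), Rational(1, 2)) = Pow(Add(-285, 66), Rational(1, 2)) = Pow(-219, Rational(1, 2)) = Mul(I, Pow(219, Rational(1, 2))))
Add(Function('V')(114, -58), Mul(-1, -445276)) = Add(Mul(I, Pow(219, Rational(1, 2))), Mul(-1, -445276)) = Add(Mul(I, Pow(219, Rational(1, 2))), 445276) = Add(445276, Mul(I, Pow(219, Rational(1, 2))))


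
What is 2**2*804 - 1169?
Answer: 2047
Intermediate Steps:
2**2*804 - 1169 = 4*804 - 1169 = 3216 - 1169 = 2047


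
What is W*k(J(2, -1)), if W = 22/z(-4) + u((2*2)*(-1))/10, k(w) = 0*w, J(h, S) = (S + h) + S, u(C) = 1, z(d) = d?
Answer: 0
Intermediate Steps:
J(h, S) = h + 2*S
k(w) = 0
W = -27/5 (W = 22/(-4) + 1/10 = 22*(-¼) + 1*(⅒) = -11/2 + ⅒ = -27/5 ≈ -5.4000)
W*k(J(2, -1)) = -27/5*0 = 0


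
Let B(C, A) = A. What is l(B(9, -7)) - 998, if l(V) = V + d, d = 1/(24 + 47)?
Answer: -71354/71 ≈ -1005.0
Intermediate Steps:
d = 1/71 ≈ 0.014085
l(V) = 1/71 + V (l(V) = V + 1/71 = 1/71 + V)
l(B(9, -7)) - 998 = (1/71 - 7) - 998 = -496/71 - 998 = -71354/71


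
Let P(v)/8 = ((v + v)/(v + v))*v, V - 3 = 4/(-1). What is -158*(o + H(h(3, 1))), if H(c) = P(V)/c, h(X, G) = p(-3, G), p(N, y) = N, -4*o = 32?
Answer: 2528/3 ≈ 842.67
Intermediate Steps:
o = -8 (o = -¼*32 = -8)
V = -1 (V = 3 + 4/(-1) = 3 + 4*(-1) = 3 - 4 = -1)
h(X, G) = -3
P(v) = 8*v (P(v) = 8*(((v + v)/(v + v))*v) = 8*(((2*v)/((2*v)))*v) = 8*(((2*v)*(1/(2*v)))*v) = 8*(1*v) = 8*v)
H(c) = -8/c (H(c) = (8*(-1))/c = -8/c)
-158*(o + H(h(3, 1))) = -158*(-8 - 8/(-3)) = -158*(-8 - 8*(-⅓)) = -158*(-8 + 8/3) = -158*(-16/3) = 2528/3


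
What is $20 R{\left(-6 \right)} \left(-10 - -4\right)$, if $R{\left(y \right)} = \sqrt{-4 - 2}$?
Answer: $- 120 i \sqrt{6} \approx - 293.94 i$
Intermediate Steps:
$R{\left(y \right)} = i \sqrt{6}$ ($R{\left(y \right)} = \sqrt{-6} = i \sqrt{6}$)
$20 R{\left(-6 \right)} \left(-10 - -4\right) = 20 i \sqrt{6} \left(-10 - -4\right) = 20 i \sqrt{6} \left(-10 + 4\right) = 20 i \sqrt{6} \left(-6\right) = - 120 i \sqrt{6}$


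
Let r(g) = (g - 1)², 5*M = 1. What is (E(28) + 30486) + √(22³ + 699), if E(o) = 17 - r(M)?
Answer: 762559/25 + √11347 ≈ 30609.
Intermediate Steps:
M = ⅕ (M = (⅕)*1 = ⅕ ≈ 0.20000)
r(g) = (-1 + g)²
E(o) = 409/25 (E(o) = 17 - (-1 + ⅕)² = 17 - (-⅘)² = 17 - 1*16/25 = 17 - 16/25 = 409/25)
(E(28) + 30486) + √(22³ + 699) = (409/25 + 30486) + √(22³ + 699) = 762559/25 + √(10648 + 699) = 762559/25 + √11347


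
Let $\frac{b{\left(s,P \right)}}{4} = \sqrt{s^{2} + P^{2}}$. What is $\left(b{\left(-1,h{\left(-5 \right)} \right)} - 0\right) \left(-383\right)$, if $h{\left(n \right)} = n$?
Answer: $- 1532 \sqrt{26} \approx -7811.7$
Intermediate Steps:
$b{\left(s,P \right)} = 4 \sqrt{P^{2} + s^{2}}$ ($b{\left(s,P \right)} = 4 \sqrt{s^{2} + P^{2}} = 4 \sqrt{P^{2} + s^{2}}$)
$\left(b{\left(-1,h{\left(-5 \right)} \right)} - 0\right) \left(-383\right) = \left(4 \sqrt{\left(-5\right)^{2} + \left(-1\right)^{2}} - 0\right) \left(-383\right) = \left(4 \sqrt{25 + 1} + \left(9 - 9\right)\right) \left(-383\right) = \left(4 \sqrt{26} + 0\right) \left(-383\right) = 4 \sqrt{26} \left(-383\right) = - 1532 \sqrt{26}$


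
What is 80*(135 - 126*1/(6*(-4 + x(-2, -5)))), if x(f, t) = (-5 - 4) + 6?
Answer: 11040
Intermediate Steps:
x(f, t) = -3 (x(f, t) = -9 + 6 = -3)
80*(135 - 126*1/(6*(-4 + x(-2, -5)))) = 80*(135 - 126*1/(6*(-4 - 3))) = 80*(135 - 126/((-7*6))) = 80*(135 - 126/(-42)) = 80*(135 - 126*(-1/42)) = 80*(135 + 3) = 80*138 = 11040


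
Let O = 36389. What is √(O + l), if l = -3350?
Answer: 3*√3671 ≈ 181.77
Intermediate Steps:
√(O + l) = √(36389 - 3350) = √33039 = 3*√3671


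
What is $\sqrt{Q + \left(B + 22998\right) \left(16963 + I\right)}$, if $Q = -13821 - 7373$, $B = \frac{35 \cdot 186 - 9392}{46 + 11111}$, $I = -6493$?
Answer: $\frac{\sqrt{3330013558327806}}{3719} \approx 15517.0$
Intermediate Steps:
$B = - \frac{2882}{11157}$ ($B = \frac{6510 - 9392}{11157} = \left(-2882\right) \frac{1}{11157} = - \frac{2882}{11157} \approx -0.25831$)
$Q = -21194$ ($Q = -13821 - 7373 = -21194$)
$\sqrt{Q + \left(B + 22998\right) \left(16963 + I\right)} = \sqrt{-21194 + \left(- \frac{2882}{11157} + 22998\right) \left(16963 - 6493\right)} = \sqrt{-21194 + \frac{256585804}{11157} \cdot 10470} = \sqrt{-21194 + \frac{895484455960}{3719}} = \sqrt{\frac{895405635474}{3719}} = \frac{\sqrt{3330013558327806}}{3719}$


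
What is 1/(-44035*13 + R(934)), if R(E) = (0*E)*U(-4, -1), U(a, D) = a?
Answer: -1/572455 ≈ -1.7469e-6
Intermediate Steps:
R(E) = 0 (R(E) = (0*E)*(-4) = 0*(-4) = 0)
1/(-44035*13 + R(934)) = 1/(-44035*13 + 0) = 1/(-572455 + 0) = 1/(-572455) = -1/572455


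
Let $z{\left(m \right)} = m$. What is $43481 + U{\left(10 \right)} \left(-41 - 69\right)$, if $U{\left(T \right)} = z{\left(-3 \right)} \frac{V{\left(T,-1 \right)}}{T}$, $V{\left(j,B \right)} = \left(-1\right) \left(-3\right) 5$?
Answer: $43976$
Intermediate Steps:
$V{\left(j,B \right)} = 15$ ($V{\left(j,B \right)} = 3 \cdot 5 = 15$)
$U{\left(T \right)} = - \frac{45}{T}$ ($U{\left(T \right)} = - 3 \frac{15}{T} = - \frac{45}{T}$)
$43481 + U{\left(10 \right)} \left(-41 - 69\right) = 43481 + - \frac{45}{10} \left(-41 - 69\right) = 43481 + \left(-45\right) \frac{1}{10} \left(-110\right) = 43481 - -495 = 43481 + 495 = 43976$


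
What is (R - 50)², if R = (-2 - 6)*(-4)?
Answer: 324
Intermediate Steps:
R = 32 (R = -8*(-4) = 32)
(R - 50)² = (32 - 50)² = (-18)² = 324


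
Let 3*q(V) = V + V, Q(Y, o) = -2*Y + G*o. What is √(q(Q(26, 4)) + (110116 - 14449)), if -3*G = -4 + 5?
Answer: 23*√1627/3 ≈ 309.24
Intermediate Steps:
G = -⅓ (G = -(-4 + 5)/3 = -⅓*1 = -⅓ ≈ -0.33333)
Q(Y, o) = -2*Y - o/3
q(V) = 2*V/3 (q(V) = (V + V)/3 = (2*V)/3 = 2*V/3)
√(q(Q(26, 4)) + (110116 - 14449)) = √(2*(-2*26 - ⅓*4)/3 + (110116 - 14449)) = √(2*(-52 - 4/3)/3 + 95667) = √((⅔)*(-160/3) + 95667) = √(-320/9 + 95667) = √(860683/9) = 23*√1627/3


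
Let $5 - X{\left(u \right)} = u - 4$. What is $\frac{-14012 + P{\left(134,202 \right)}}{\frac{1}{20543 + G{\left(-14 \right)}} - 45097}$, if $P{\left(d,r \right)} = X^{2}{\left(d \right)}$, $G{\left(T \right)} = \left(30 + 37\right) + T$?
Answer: $- \frac{33221348}{928817811} \approx -0.035767$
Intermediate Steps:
$X{\left(u \right)} = 9 - u$ ($X{\left(u \right)} = 5 - \left(u - 4\right) = 5 - \left(-4 + u\right) = 9 - u$)
$G{\left(T \right)} = 67 + T$
$P{\left(d,r \right)} = \left(9 - d\right)^{2}$
$\frac{-14012 + P{\left(134,202 \right)}}{\frac{1}{20543 + G{\left(-14 \right)}} - 45097} = \frac{-14012 + \left(-9 + 134\right)^{2}}{\frac{1}{20543 + \left(67 - 14\right)} - 45097} = \frac{-14012 + 125^{2}}{\frac{1}{20543 + 53} - 45097} = \frac{-14012 + 15625}{\frac{1}{20596} - 45097} = \frac{1613}{\frac{1}{20596} - 45097} = \frac{1613}{- \frac{928817811}{20596}} = 1613 \left(- \frac{20596}{928817811}\right) = - \frac{33221348}{928817811}$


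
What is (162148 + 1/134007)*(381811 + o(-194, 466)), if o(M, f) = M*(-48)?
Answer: 8498698774412551/134007 ≈ 6.3420e+10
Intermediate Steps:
o(M, f) = -48*M
(162148 + 1/134007)*(381811 + o(-194, 466)) = (162148 + 1/134007)*(381811 - 48*(-194)) = (162148 + 1/134007)*(381811 + 9312) = (21728967037/134007)*391123 = 8498698774412551/134007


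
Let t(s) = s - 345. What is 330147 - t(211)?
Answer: 330281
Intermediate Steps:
t(s) = -345 + s
330147 - t(211) = 330147 - (-345 + 211) = 330147 - 1*(-134) = 330147 + 134 = 330281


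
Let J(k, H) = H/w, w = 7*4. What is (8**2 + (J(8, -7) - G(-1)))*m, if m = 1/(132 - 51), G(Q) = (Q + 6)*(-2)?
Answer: 295/324 ≈ 0.91049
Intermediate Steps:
w = 28
J(k, H) = H/28
G(Q) = -12 - 2*Q (G(Q) = (6 + Q)*(-2) = -12 - 2*Q)
m = 1/81 ≈ 0.012346
(8**2 + (J(8, -7) - G(-1)))*m = (8**2 + ((1/28)*(-7) - (-12 - 2*(-1))))*(1/81) = (64 + (-1/4 - (-12 + 2)))*(1/81) = (64 + (-1/4 - 1*(-10)))*(1/81) = (64 + (-1/4 + 10))*(1/81) = (64 + 39/4)*(1/81) = (295/4)*(1/81) = 295/324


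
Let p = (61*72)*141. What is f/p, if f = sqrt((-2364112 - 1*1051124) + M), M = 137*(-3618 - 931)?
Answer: I*sqrt(4038449)/619272 ≈ 0.0032451*I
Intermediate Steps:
M = -623213 (M = 137*(-4549) = -623213)
f = I*sqrt(4038449) (f = sqrt((-2364112 - 1*1051124) - 623213) = sqrt((-2364112 - 1051124) - 623213) = sqrt(-3415236 - 623213) = sqrt(-4038449) = I*sqrt(4038449) ≈ 2009.6*I)
p = 619272 (p = 4392*141 = 619272)
f/p = (I*sqrt(4038449))/619272 = (I*sqrt(4038449))*(1/619272) = I*sqrt(4038449)/619272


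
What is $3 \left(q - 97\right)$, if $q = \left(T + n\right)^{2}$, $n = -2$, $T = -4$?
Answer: $-183$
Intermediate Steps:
$q = 36$ ($q = \left(-4 - 2\right)^{2} = \left(-6\right)^{2} = 36$)
$3 \left(q - 97\right) = 3 \left(36 - 97\right) = 3 \left(-61\right) = -183$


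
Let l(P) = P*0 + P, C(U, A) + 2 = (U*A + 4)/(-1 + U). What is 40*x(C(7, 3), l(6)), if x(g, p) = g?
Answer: 260/3 ≈ 86.667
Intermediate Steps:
C(U, A) = -2 + (4 + A*U)/(-1 + U) (C(U, A) = -2 + (U*A + 4)/(-1 + U) = -2 + (A*U + 4)/(-1 + U) = -2 + (4 + A*U)/(-1 + U))
l(P) = P (l(P) = 0 + P = P)
40*x(C(7, 3), l(6)) = 40*((6 - 2*7 + 3*7)/(-1 + 7)) = 40*((6 - 14 + 21)/6) = 40*((1/6)*13) = 40*(13/6) = 260/3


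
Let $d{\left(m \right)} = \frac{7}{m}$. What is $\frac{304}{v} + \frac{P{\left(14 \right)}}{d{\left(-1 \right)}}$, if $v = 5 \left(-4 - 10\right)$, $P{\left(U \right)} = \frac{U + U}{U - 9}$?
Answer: $- \frac{36}{7} \approx -5.1429$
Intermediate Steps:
$P{\left(U \right)} = \frac{2 U}{-9 + U}$
$v = -70$ ($v = 5 \left(-14\right) = -70$)
$\frac{304}{v} + \frac{P{\left(14 \right)}}{d{\left(-1 \right)}} = \frac{304}{-70} + \frac{2 \cdot 14 \frac{1}{-9 + 14}}{7 \frac{1}{-1}} = 304 \left(- \frac{1}{70}\right) + \frac{2 \cdot 14 \cdot \frac{1}{5}}{7 \left(-1\right)} = - \frac{152}{35} + \frac{2 \cdot 14 \cdot \frac{1}{5}}{-7} = - \frac{152}{35} + \frac{28}{5} \left(- \frac{1}{7}\right) = - \frac{152}{35} - \frac{4}{5} = - \frac{36}{7}$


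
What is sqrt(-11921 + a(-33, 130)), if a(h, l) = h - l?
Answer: 2*I*sqrt(3021) ≈ 109.93*I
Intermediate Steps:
sqrt(-11921 + a(-33, 130)) = sqrt(-11921 + (-33 - 1*130)) = sqrt(-11921 + (-33 - 130)) = sqrt(-11921 - 163) = sqrt(-12084) = 2*I*sqrt(3021)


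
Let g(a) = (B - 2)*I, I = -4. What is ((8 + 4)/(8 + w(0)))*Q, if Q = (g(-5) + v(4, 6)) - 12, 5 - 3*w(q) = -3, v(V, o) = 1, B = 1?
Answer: -63/8 ≈ -7.8750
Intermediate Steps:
w(q) = 8/3 (w(q) = 5/3 - ⅓*(-3) = 5/3 + 1 = 8/3)
g(a) = 4 (g(a) = (1 - 2)*(-4) = -1*(-4) = 4)
Q = -7 (Q = (4 + 1) - 12 = 5 - 12 = -7)
((8 + 4)/(8 + w(0)))*Q = ((8 + 4)/(8 + 8/3))*(-7) = (12/(32/3))*(-7) = (12*(3/32))*(-7) = (9/8)*(-7) = -63/8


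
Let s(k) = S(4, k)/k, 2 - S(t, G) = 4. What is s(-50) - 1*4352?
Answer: -108799/25 ≈ -4352.0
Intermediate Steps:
S(t, G) = -2 (S(t, G) = 2 - 1*4 = 2 - 4 = -2)
s(k) = -2/k
s(-50) - 1*4352 = -2/(-50) - 1*4352 = -2*(-1/50) - 4352 = 1/25 - 4352 = -108799/25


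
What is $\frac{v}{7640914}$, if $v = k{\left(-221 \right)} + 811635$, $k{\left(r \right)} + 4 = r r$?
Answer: $\frac{430236}{3820457} \approx 0.11261$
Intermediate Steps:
$k{\left(r \right)} = -4 + r^{2}$ ($k{\left(r \right)} = -4 + r r = -4 + r^{2}$)
$v = 860472$ ($v = \left(-4 + \left(-221\right)^{2}\right) + 811635 = \left(-4 + 48841\right) + 811635 = 48837 + 811635 = 860472$)
$\frac{v}{7640914} = \frac{860472}{7640914} = 860472 \cdot \frac{1}{7640914} = \frac{430236}{3820457}$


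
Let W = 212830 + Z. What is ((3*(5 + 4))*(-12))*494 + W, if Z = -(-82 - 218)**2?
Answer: -37226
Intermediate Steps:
Z = -90000 (Z = -1*(-300)**2 = -1*90000 = -90000)
W = 122830 (W = 212830 - 90000 = 122830)
((3*(5 + 4))*(-12))*494 + W = ((3*(5 + 4))*(-12))*494 + 122830 = ((3*9)*(-12))*494 + 122830 = (27*(-12))*494 + 122830 = -324*494 + 122830 = -160056 + 122830 = -37226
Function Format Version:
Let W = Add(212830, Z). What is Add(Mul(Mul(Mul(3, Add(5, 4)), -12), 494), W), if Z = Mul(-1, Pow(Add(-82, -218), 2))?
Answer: -37226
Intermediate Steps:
Z = -90000 (Z = Mul(-1, Pow(-300, 2)) = Mul(-1, 90000) = -90000)
W = 122830 (W = Add(212830, -90000) = 122830)
Add(Mul(Mul(Mul(3, Add(5, 4)), -12), 494), W) = Add(Mul(Mul(Mul(3, Add(5, 4)), -12), 494), 122830) = Add(Mul(Mul(Mul(3, 9), -12), 494), 122830) = Add(Mul(Mul(27, -12), 494), 122830) = Add(Mul(-324, 494), 122830) = Add(-160056, 122830) = -37226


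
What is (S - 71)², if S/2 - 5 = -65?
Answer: 36481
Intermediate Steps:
S = -120 (S = 10 + 2*(-65) = 10 - 130 = -120)
(S - 71)² = (-120 - 71)² = (-191)² = 36481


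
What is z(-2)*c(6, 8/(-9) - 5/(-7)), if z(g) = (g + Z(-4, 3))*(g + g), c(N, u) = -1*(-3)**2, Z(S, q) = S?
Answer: -216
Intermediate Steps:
c(N, u) = -9 (c(N, u) = -1*9 = -9)
z(g) = 2*g*(-4 + g) (z(g) = (g - 4)*(g + g) = (-4 + g)*(2*g) = 2*g*(-4 + g))
z(-2)*c(6, 8/(-9) - 5/(-7)) = (2*(-2)*(-4 - 2))*(-9) = (2*(-2)*(-6))*(-9) = 24*(-9) = -216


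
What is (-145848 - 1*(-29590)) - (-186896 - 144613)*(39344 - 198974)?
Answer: -52918897928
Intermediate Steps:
(-145848 - 1*(-29590)) - (-186896 - 144613)*(39344 - 198974) = (-145848 + 29590) - (-331509)*(-159630) = -116258 - 1*52918781670 = -116258 - 52918781670 = -52918897928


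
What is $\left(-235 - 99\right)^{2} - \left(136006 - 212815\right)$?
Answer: $188365$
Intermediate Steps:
$\left(-235 - 99\right)^{2} - \left(136006 - 212815\right) = \left(-334\right)^{2} - \left(136006 - 212815\right) = 111556 - -76809 = 111556 + 76809 = 188365$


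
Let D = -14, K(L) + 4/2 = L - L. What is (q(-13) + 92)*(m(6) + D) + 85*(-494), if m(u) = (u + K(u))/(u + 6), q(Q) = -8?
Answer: -43138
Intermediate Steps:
K(L) = -2 (K(L) = -2 + (L - L) = -2 + 0 = -2)
m(u) = (-2 + u)/(6 + u) (m(u) = (u - 2)/(u + 6) = (-2 + u)/(6 + u))
(q(-13) + 92)*(m(6) + D) + 85*(-494) = (-8 + 92)*((-2 + 6)/(6 + 6) - 14) + 85*(-494) = 84*(4/12 - 14) - 41990 = 84*((1/12)*4 - 14) - 41990 = 84*(1/3 - 14) - 41990 = 84*(-41/3) - 41990 = -1148 - 41990 = -43138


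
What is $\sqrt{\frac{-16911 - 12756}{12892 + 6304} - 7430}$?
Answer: $\frac{i \sqrt{684605889653}}{9598} \approx 86.206 i$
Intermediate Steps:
$\sqrt{\frac{-16911 - 12756}{12892 + 6304} - 7430} = \sqrt{- \frac{29667}{19196} - 7430} = \sqrt{- \frac{142655947}{19196}} = \frac{i \sqrt{684605889653}}{9598}$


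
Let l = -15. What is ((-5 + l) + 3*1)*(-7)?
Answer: 119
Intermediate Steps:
((-5 + l) + 3*1)*(-7) = ((-5 - 15) + 3*1)*(-7) = (-20 + 3)*(-7) = -17*(-7) = 119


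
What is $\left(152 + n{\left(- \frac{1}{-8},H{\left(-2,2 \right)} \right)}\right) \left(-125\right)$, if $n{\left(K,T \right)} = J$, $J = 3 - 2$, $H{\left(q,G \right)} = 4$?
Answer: $-19125$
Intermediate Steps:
$J = 1$ ($J = 3 - 2 = 1$)
$n{\left(K,T \right)} = 1$
$\left(152 + n{\left(- \frac{1}{-8},H{\left(-2,2 \right)} \right)}\right) \left(-125\right) = \left(152 + 1\right) \left(-125\right) = 153 \left(-125\right) = -19125$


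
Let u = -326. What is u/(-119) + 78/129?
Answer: 17112/5117 ≈ 3.3441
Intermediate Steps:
u/(-119) + 78/129 = -326/(-119) + 78/129 = -326*(-1/119) + 78*(1/129) = 326/119 + 26/43 = 17112/5117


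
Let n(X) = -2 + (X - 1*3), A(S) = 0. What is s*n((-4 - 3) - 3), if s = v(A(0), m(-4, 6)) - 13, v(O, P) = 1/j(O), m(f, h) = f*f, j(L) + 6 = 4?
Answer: 405/2 ≈ 202.50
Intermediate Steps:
j(L) = -2 (j(L) = -6 + 4 = -2)
m(f, h) = f²
v(O, P) = -½ (v(O, P) = 1/(-2) = -½)
s = -27/2 (s = -½ - 13 = -27/2 ≈ -13.500)
n(X) = -5 + X (n(X) = -2 + (X - 3) = -2 + (-3 + X) = -5 + X)
s*n((-4 - 3) - 3) = -27*(-5 + ((-4 - 3) - 3))/2 = -27*(-5 + (-7 - 3))/2 = -27*(-5 - 10)/2 = -27/2*(-15) = 405/2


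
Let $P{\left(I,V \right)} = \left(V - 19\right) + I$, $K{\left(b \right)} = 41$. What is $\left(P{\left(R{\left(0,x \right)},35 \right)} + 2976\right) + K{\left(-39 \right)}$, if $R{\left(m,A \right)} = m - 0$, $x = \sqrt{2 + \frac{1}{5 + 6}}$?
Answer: $3033$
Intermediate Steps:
$x = \frac{\sqrt{253}}{11}$ ($x = \sqrt{2 + \frac{1}{11}} = \sqrt{\frac{23}{11}} = \frac{\sqrt{253}}{11} \approx 1.446$)
$R{\left(m,A \right)} = m$ ($R{\left(m,A \right)} = m + 0 = m$)
$P{\left(I,V \right)} = -19 + I + V$ ($P{\left(I,V \right)} = \left(-19 + V\right) + I = -19 + I + V$)
$\left(P{\left(R{\left(0,x \right)},35 \right)} + 2976\right) + K{\left(-39 \right)} = \left(\left(-19 + 0 + 35\right) + 2976\right) + 41 = \left(16 + 2976\right) + 41 = 2992 + 41 = 3033$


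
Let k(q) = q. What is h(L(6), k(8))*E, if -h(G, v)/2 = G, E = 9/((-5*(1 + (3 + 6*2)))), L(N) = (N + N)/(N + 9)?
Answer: 9/50 ≈ 0.18000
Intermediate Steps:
L(N) = 2*N/(9 + N) (L(N) = (2*N)/(9 + N) = 2*N/(9 + N))
E = -9/80 (E = 9/((-5*(1 + (3 + 12)))) = 9/((-5*(1 + 15))) = 9/((-5*16)) = 9/(-80) = 9*(-1/80) = -9/80 ≈ -0.11250)
h(G, v) = -2*G
h(L(6), k(8))*E = -4*6/(9 + 6)*(-9/80) = -4*6/15*(-9/80) = -2*4/5*(-9/80) = -8/5*(-9/80) = 9/50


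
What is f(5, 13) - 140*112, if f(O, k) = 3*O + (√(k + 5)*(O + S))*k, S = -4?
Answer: -15665 + 39*√2 ≈ -15610.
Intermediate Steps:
f(O, k) = 3*O + k*√(5 + k)*(-4 + O) (f(O, k) = 3*O + (√(k + 5)*(O - 4))*k = 3*O + (√(5 + k)*(-4 + O))*k = 3*O + k*√(5 + k)*(-4 + O))
f(5, 13) - 140*112 = (3*5 - 4*13*√(5 + 13) + 5*13*√(5 + 13)) - 140*112 = (15 - 4*13*√18 + 5*13*√18) - 15680 = (15 - 4*13*3*√2 + 5*13*(3*√2)) - 15680 = (15 - 156*√2 + 195*√2) - 15680 = (15 + 39*√2) - 15680 = -15665 + 39*√2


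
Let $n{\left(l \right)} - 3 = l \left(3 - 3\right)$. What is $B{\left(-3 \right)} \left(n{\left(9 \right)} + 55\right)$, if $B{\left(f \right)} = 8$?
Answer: $464$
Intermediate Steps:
$n{\left(l \right)} = 3$ ($n{\left(l \right)} = 3 + l \left(3 - 3\right) = 3 + l 0 = 3 + 0 = 3$)
$B{\left(-3 \right)} \left(n{\left(9 \right)} + 55\right) = 8 \left(3 + 55\right) = 8 \cdot 58 = 464$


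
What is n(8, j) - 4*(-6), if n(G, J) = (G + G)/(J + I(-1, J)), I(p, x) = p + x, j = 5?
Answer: 232/9 ≈ 25.778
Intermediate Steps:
n(G, J) = 2*G/(-1 + 2*J) (n(G, J) = (G + G)/(J + (-1 + J)) = (2*G)/(-1 + 2*J) = 2*G/(-1 + 2*J))
n(8, j) - 4*(-6) = 2*8/(-1 + 2*5) - 4*(-6) = 2*8/(-1 + 10) + 24 = 2*8/9 + 24 = 2*8*(1/9) + 24 = 16/9 + 24 = 232/9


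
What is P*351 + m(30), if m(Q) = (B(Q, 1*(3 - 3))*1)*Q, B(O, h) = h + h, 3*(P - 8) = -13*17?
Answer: -23049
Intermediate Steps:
P = -197/3 (P = 8 + (-13*17)/3 = 8 + (⅓)*(-221) = 8 - 221/3 = -197/3 ≈ -65.667)
B(O, h) = 2*h
m(Q) = 0 (m(Q) = ((2*(1*(3 - 3)))*1)*Q = ((2*(1*0))*1)*Q = ((2*0)*1)*Q = (0*1)*Q = 0*Q = 0)
P*351 + m(30) = -197/3*351 + 0 = -23049 + 0 = -23049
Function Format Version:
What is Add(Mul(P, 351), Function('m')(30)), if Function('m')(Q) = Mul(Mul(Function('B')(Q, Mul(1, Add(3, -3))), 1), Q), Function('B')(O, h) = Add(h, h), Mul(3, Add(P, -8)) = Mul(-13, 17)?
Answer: -23049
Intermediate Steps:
P = Rational(-197, 3) (P = Add(8, Mul(Rational(1, 3), Mul(-13, 17))) = Add(8, Mul(Rational(1, 3), -221)) = Add(8, Rational(-221, 3)) = Rational(-197, 3) ≈ -65.667)
Function('B')(O, h) = Mul(2, h)
Function('m')(Q) = 0 (Function('m')(Q) = Mul(Mul(Mul(2, Mul(1, Add(3, -3))), 1), Q) = Mul(Mul(Mul(2, Mul(1, 0)), 1), Q) = Mul(Mul(Mul(2, 0), 1), Q) = Mul(Mul(0, 1), Q) = Mul(0, Q) = 0)
Add(Mul(P, 351), Function('m')(30)) = Add(Mul(Rational(-197, 3), 351), 0) = Add(-23049, 0) = -23049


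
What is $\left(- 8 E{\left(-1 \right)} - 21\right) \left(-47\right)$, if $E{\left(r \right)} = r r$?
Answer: $1363$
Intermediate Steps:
$E{\left(r \right)} = r^{2}$
$\left(- 8 E{\left(-1 \right)} - 21\right) \left(-47\right) = \left(- 8 \left(-1\right)^{2} - 21\right) \left(-47\right) = \left(\left(-8\right) 1 - 21\right) \left(-47\right) = \left(-8 - 21\right) \left(-47\right) = \left(-29\right) \left(-47\right) = 1363$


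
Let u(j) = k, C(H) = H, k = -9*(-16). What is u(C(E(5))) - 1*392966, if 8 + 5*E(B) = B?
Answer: -392822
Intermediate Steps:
E(B) = -8/5 + B/5
k = 144
u(j) = 144
u(C(E(5))) - 1*392966 = 144 - 1*392966 = 144 - 392966 = -392822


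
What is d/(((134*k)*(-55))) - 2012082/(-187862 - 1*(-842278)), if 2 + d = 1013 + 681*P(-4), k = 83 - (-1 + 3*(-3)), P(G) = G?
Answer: -114831675751/37378605880 ≈ -3.0721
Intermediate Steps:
k = 93 (k = 83 - (-1 - 9) = 83 - 1*(-10) = 83 + 10 = 93)
d = -1713 (d = -2 + (1013 + 681*(-4)) = -2 + (1013 - 2724) = -2 - 1711 = -1713)
d/(((134*k)*(-55))) - 2012082/(-187862 - 1*(-842278)) = -1713/((134*93)*(-55)) - 2012082/(-187862 - 1*(-842278)) = -1713/(12462*(-55)) - 2012082/(-187862 + 842278) = -1713/(-685410) - 2012082/654416 = -1713*(-1/685410) - 2012082*1/654416 = 571/228470 - 1006041/327208 = -114831675751/37378605880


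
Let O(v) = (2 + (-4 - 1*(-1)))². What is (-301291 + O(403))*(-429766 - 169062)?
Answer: 180420888120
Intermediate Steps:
O(v) = 1 (O(v) = (2 + (-4 + 1))² = (2 - 3)² = (-1)² = 1)
(-301291 + O(403))*(-429766 - 169062) = (-301291 + 1)*(-429766 - 169062) = -301290*(-598828) = 180420888120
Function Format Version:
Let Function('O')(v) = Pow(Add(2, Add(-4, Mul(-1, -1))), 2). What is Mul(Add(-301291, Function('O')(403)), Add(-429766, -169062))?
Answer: 180420888120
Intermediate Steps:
Function('O')(v) = 1 (Function('O')(v) = Pow(Add(2, Add(-4, 1)), 2) = Pow(Add(2, -3), 2) = Pow(-1, 2) = 1)
Mul(Add(-301291, Function('O')(403)), Add(-429766, -169062)) = Mul(Add(-301291, 1), Add(-429766, -169062)) = Mul(-301290, -598828) = 180420888120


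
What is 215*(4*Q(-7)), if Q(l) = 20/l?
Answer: -17200/7 ≈ -2457.1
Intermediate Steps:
215*(4*Q(-7)) = 215*(4*(20/(-7))) = 215*(4*(20*(-⅐))) = 215*(4*(-20/7)) = 215*(-80/7) = -17200/7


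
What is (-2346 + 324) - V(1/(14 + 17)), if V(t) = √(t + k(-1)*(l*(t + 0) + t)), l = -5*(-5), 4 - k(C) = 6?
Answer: -2022 - I*√1581/31 ≈ -2022.0 - 1.2826*I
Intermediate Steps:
k(C) = -2 (k(C) = 4 - 1*6 = 4 - 6 = -2)
l = 25
V(t) = √51*√(-t) (V(t) = √(t - 2*(25*(t + 0) + t)) = √(t - 2*(25*t + t)) = √(t - 52*t) = √(-51*t) = √51*√(-t))
(-2346 + 324) - V(1/(14 + 17)) = (-2346 + 324) - √51*√(-1/(14 + 17)) = -2022 - √51*√(-1/31) = -2022 - √51*I*√31/31 = -2022 - I*√1581/31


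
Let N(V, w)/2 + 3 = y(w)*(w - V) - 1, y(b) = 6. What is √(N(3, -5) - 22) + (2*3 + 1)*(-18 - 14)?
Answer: -224 + 3*I*√14 ≈ -224.0 + 11.225*I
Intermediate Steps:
N(V, w) = -8 - 12*V + 12*w (N(V, w) = -6 + 2*(6*(w - V) - 1) = -6 + 2*((-6*V + 6*w) - 1) = -6 + 2*(-1 - 6*V + 6*w) = -6 + (-2 - 12*V + 12*w) = -8 - 12*V + 12*w)
√(N(3, -5) - 22) + (2*3 + 1)*(-18 - 14) = √((-8 - 12*3 + 12*(-5)) - 22) + (2*3 + 1)*(-18 - 14) = √((-8 - 36 - 60) - 22) + (6 + 1)*(-32) = √(-104 - 22) + 7*(-32) = √(-126) - 224 = 3*I*√14 - 224 = -224 + 3*I*√14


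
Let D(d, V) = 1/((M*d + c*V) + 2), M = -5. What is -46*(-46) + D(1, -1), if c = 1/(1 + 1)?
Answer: 14810/7 ≈ 2115.7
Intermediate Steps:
c = ½ (c = 1/2 = ½ ≈ 0.50000)
D(d, V) = 1/(2 + V/2 - 5*d) (D(d, V) = 1/((-5*d + V/2) + 2) = 1/((V/2 - 5*d) + 2) = 1/(2 + V/2 - 5*d))
-46*(-46) + D(1, -1) = -46*(-46) + 2/(4 - 1 - 10*1) = 2116 + 2/(4 - 1 - 10) = 2116 + 2/(-7) = 2116 + 2*(-⅐) = 2116 - 2/7 = 14810/7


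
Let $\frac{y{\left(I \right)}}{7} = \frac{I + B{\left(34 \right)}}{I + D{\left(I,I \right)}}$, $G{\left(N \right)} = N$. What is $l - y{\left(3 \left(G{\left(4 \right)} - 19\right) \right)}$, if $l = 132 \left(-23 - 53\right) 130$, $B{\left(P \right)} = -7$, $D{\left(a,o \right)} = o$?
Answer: $- \frac{58687382}{45} \approx -1.3042 \cdot 10^{6}$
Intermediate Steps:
$y{\left(I \right)} = \frac{7 \left(-7 + I\right)}{2 I}$ ($y{\left(I \right)} = 7 \frac{I - 7}{I + I} = 7 \frac{-7 + I}{2 I} = \frac{7 \left(-7 + I\right)}{2 I}$)
$l = -1304160$ ($l = 132 \left(-76\right) 130 = \left(-10032\right) 130 = -1304160$)
$l - y{\left(3 \left(G{\left(4 \right)} - 19\right) \right)} = -1304160 - \frac{7 \left(-7 + 3 \left(4 - 19\right)\right)}{2 \cdot 3 \left(4 - 19\right)} = -1304160 - \frac{7 \left(-7 + 3 \left(-15\right)\right)}{2 \cdot 3 \left(-15\right)} = -1304160 - \frac{7 \left(-7 - 45\right)}{2 \left(-45\right)} = -1304160 - \frac{7}{2} \left(- \frac{1}{45}\right) \left(-52\right) = -1304160 - \frac{182}{45} = - \frac{58687382}{45}$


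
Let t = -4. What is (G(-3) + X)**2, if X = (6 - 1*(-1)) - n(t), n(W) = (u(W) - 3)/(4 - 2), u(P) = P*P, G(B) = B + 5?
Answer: 25/4 ≈ 6.2500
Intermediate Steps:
G(B) = 5 + B
u(P) = P**2
n(W) = -3/2 + W**2/2 (n(W) = (W**2 - 3)/(4 - 2) = (-3 + W**2)/2 = (-3 + W**2)*(1/2) = -3/2 + W**2/2)
X = 1/2 (X = (6 - 1*(-1)) - (-3/2 + (1/2)*(-4)**2) = (6 + 1) - (-3/2 + (1/2)*16) = 7 - (-3/2 + 8) = 7 - 1*13/2 = 7 - 13/2 = 1/2 ≈ 0.50000)
(G(-3) + X)**2 = ((5 - 3) + 1/2)**2 = (2 + 1/2)**2 = (5/2)**2 = 25/4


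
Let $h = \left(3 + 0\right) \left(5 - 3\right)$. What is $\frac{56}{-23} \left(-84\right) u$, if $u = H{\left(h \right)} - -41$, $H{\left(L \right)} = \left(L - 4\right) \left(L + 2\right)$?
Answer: $\frac{268128}{23} \approx 11658.0$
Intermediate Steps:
$h = 6$ ($h = 3 \cdot 2 = 6$)
$H{\left(L \right)} = \left(-4 + L\right) \left(2 + L\right)$
$u = 57$ ($u = \left(-8 + 6^{2} - 12\right) - -41 = \left(-8 + 36 - 12\right) + 41 = 16 + 41 = 57$)
$\frac{56}{-23} \left(-84\right) u = \frac{56}{-23} \left(-84\right) 57 = 56 \left(- \frac{1}{23}\right) \left(-84\right) 57 = \left(- \frac{56}{23}\right) \left(-84\right) 57 = \frac{4704}{23} \cdot 57 = \frac{268128}{23}$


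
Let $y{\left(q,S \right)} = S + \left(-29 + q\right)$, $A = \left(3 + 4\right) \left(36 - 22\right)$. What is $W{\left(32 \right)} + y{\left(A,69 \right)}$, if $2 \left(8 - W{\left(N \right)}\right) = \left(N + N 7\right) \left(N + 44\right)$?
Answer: $-9582$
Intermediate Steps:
$A = 98$ ($A = 7 \cdot 14 = 98$)
$y{\left(q,S \right)} = -29 + S + q$
$W{\left(N \right)} = 8 - 4 N \left(44 + N\right)$ ($W{\left(N \right)} = 8 - \frac{\left(N + N 7\right) \left(N + 44\right)}{2} = 8 - \frac{\left(N + 7 N\right) \left(44 + N\right)}{2} = 8 - \frac{8 N \left(44 + N\right)}{2} = 8 - 4 N \left(44 + N\right)$)
$W{\left(32 \right)} + y{\left(A,69 \right)} = \left(8 - 5632 - 4 \cdot 32^{2}\right) + \left(-29 + 69 + 98\right) = \left(8 - 5632 - 4096\right) + 138 = -9720 + 138 = -9582$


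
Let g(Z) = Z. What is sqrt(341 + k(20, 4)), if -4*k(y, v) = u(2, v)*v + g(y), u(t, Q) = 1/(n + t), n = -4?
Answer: sqrt(1346)/2 ≈ 18.344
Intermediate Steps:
u(t, Q) = 1/(-4 + t)
k(y, v) = -y/4 + v/8 (k(y, v) = -(v/(-4 + 2) + y)/4 = -(v/(-2) + y)/4 = -(-v/2 + y)/4 = -(y - v/2)/4 = -y/4 + v/8)
sqrt(341 + k(20, 4)) = sqrt(341 + (-1/4*20 + (1/8)*4)) = sqrt(341 + (-5 + 1/2)) = sqrt(341 - 9/2) = sqrt(673/2) = sqrt(1346)/2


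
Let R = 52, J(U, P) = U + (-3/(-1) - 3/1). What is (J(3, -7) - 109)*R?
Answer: -5512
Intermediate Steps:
J(U, P) = U (J(U, P) = U + (-3*(-1) - 3*1) = U + (3 - 3) = U + 0 = U)
(J(3, -7) - 109)*R = (3 - 109)*52 = -106*52 = -5512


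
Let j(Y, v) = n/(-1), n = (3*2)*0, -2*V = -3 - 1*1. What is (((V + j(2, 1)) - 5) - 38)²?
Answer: 1681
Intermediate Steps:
V = 2 (V = -(-3 - 1*1)/2 = -(-3 - 1)/2 = -½*(-4) = 2)
n = 0 (n = 6*0 = 0)
j(Y, v) = 0 (j(Y, v) = 0/(-1) = 0*(-1) = 0)
(((V + j(2, 1)) - 5) - 38)² = (((2 + 0) - 5) - 38)² = ((2 - 5) - 38)² = (-3 - 38)² = (-41)² = 1681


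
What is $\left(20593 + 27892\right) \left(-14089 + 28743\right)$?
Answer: $710499190$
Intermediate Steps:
$\left(20593 + 27892\right) \left(-14089 + 28743\right) = 48485 \cdot 14654 = 710499190$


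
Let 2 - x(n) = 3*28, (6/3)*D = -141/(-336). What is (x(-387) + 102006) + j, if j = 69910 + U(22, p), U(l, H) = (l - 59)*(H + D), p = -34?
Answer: 38770869/224 ≈ 1.7308e+5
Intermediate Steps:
D = 47/224 (D = (-141/(-336))/2 = (-141*(-1/336))/2 = (½)*(47/112) = 47/224 ≈ 0.20982)
x(n) = -82 (x(n) = 2 - 3*28 = 2 - 1*84 = 2 - 84 = -82)
U(l, H) = (-59 + l)*(47/224 + H) (U(l, H) = (l - 59)*(H + 47/224) = (-59 + l)*(47/224 + H))
j = 15939893/224 (j = 69910 + (-2773/224 - 59*(-34) + (47/224)*22 - 34*22) = 69910 + (-2773/224 + 2006 + 517/112 - 748) = 69910 + 280053/224 = 15939893/224 ≈ 71160.)
(x(-387) + 102006) + j = (-82 + 102006) + 15939893/224 = 101924 + 15939893/224 = 38770869/224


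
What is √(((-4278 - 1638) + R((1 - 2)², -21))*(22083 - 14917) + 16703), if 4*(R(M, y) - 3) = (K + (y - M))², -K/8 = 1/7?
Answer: I*√2028420769/7 ≈ 6434.0*I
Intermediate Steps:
K = -8/7 ≈ -1.1429
R(M, y) = 3 + (-8/7 + y - M)²/4 (R(M, y) = 3 + (-8/7 + (y - M))²/4 = 3 + (-8/7 + y - M)²/4)
√(((-4278 - 1638) + R((1 - 2)², -21))*(22083 - 14917) + 16703) = √(((-4278 - 1638) + (3 + (8 - 7*(-21) + 7*(1 - 2)²)²/196))*(22083 - 14917) + 16703) = √((-5916 + (3 + (8 + 147 + 7*(-1)²)²/196))*7166 + 16703) = √((-5916 + (3 + (8 + 147 + 7*1)²/196))*7166 + 16703) = √((-5916 + (3 + (8 + 147 + 7)²/196))*7166 + 16703) = √((-5916 + (3 + (1/196)*162²))*7166 + 16703) = √((-5916 + (3 + (1/196)*26244))*7166 + 16703) = √((-5916 + (3 + 6561/49))*7166 + 16703) = √((-5916 + 6708/49)*7166 + 16703) = √(-283176/49*7166 + 16703) = √(-2029239216/49 + 16703) = √(-2028420769/49) = I*√2028420769/7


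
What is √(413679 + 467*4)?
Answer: √415547 ≈ 644.63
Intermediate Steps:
√(413679 + 467*4) = √(413679 + 1868) = √415547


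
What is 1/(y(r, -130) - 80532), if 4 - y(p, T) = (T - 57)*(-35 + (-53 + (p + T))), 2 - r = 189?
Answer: -1/156263 ≈ -6.3995e-6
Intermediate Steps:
r = -187 (r = 2 - 1*189 = 2 - 189 = -187)
y(p, T) = 4 - (-57 + T)*(-88 + T + p) (y(p, T) = 4 - (T - 57)*(-35 + (-53 + (p + T))) = 4 - (-57 + T)*(-35 + (-53 + (T + p))) = 4 - (-57 + T)*(-35 + (-53 + T + p)) = 4 - (-57 + T)*(-88 + T + p))
1/(y(r, -130) - 80532) = 1/((-5012 - 1*(-130)² + 57*(-187) + 145*(-130) - 1*(-130)*(-187)) - 80532) = 1/((-5012 - 1*16900 - 10659 - 18850 - 24310) - 80532) = 1/((-5012 - 16900 - 10659 - 18850 - 24310) - 80532) = 1/(-75731 - 80532) = 1/(-156263) = -1/156263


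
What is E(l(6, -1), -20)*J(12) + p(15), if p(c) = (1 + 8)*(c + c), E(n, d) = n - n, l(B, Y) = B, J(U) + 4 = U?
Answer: 270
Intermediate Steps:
J(U) = -4 + U
E(n, d) = 0
p(c) = 18*c (p(c) = 9*(2*c) = 18*c)
E(l(6, -1), -20)*J(12) + p(15) = 0*(-4 + 12) + 18*15 = 0*8 + 270 = 0 + 270 = 270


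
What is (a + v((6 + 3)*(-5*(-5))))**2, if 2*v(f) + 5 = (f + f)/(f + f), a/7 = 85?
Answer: 351649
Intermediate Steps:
a = 595 (a = 7*85 = 595)
v(f) = -2 (v(f) = -5/2 + ((f + f)/(f + f))/2 = -5/2 + ((2*f)/((2*f)))/2 = -5/2 + ((2*f)*(1/(2*f)))/2 = -5/2 + (1/2)*1 = -5/2 + 1/2 = -2)
(a + v((6 + 3)*(-5*(-5))))**2 = (595 - 2)**2 = 593**2 = 351649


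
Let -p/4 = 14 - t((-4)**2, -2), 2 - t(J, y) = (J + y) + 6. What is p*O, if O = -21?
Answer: 2688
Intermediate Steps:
t(J, y) = -4 - J - y (t(J, y) = 2 - ((J + y) + 6) = 2 - (6 + J + y) = 2 + (-6 - J - y) = -4 - J - y)
p = -128 (p = -4*(14 - (-4 - 1*(-4)**2 - 1*(-2))) = -4*(14 - (-4 - 1*16 + 2)) = -4*(14 - (-4 - 16 + 2)) = -4*(14 - 1*(-18)) = -4*(14 + 18) = -4*32 = -128)
p*O = -128*(-21) = 2688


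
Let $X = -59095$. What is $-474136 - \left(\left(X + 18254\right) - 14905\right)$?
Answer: $-418390$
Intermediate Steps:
$-474136 - \left(\left(X + 18254\right) - 14905\right) = -474136 - \left(\left(-59095 + 18254\right) - 14905\right) = -474136 - \left(-40841 - 14905\right) = -474136 - -55746 = -474136 + 55746 = -418390$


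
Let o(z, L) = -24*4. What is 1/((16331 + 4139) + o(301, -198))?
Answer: 1/20374 ≈ 4.9082e-5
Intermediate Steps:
o(z, L) = -96
1/((16331 + 4139) + o(301, -198)) = 1/((16331 + 4139) - 96) = 1/(20470 - 96) = 1/20374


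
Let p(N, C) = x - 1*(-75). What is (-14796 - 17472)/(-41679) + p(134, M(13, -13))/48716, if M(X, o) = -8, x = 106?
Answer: 526503929/676811388 ≈ 0.77792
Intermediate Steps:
p(N, C) = 181 (p(N, C) = 106 - 1*(-75) = 106 + 75 = 181)
(-14796 - 17472)/(-41679) + p(134, M(13, -13))/48716 = (-14796 - 17472)/(-41679) + 181/48716 = -32268*(-1/41679) + 181*(1/48716) = 10756/13893 + 181/48716 = 526503929/676811388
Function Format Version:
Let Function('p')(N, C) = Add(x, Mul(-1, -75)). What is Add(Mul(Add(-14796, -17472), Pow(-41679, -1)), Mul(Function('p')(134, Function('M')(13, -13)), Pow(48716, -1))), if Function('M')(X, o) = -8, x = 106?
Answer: Rational(526503929, 676811388) ≈ 0.77792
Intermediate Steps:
Function('p')(N, C) = 181 (Function('p')(N, C) = Add(106, Mul(-1, -75)) = Add(106, 75) = 181)
Add(Mul(Add(-14796, -17472), Pow(-41679, -1)), Mul(Function('p')(134, Function('M')(13, -13)), Pow(48716, -1))) = Add(Mul(Add(-14796, -17472), Pow(-41679, -1)), Mul(181, Pow(48716, -1))) = Add(Mul(-32268, Rational(-1, 41679)), Mul(181, Rational(1, 48716))) = Add(Rational(10756, 13893), Rational(181, 48716)) = Rational(526503929, 676811388)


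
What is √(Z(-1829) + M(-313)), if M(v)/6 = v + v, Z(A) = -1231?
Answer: I*√4987 ≈ 70.619*I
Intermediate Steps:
M(v) = 12*v (M(v) = 6*(v + v) = 6*(2*v) = 12*v)
√(Z(-1829) + M(-313)) = √(-1231 + 12*(-313)) = √(-1231 - 3756) = √(-4987) = I*√4987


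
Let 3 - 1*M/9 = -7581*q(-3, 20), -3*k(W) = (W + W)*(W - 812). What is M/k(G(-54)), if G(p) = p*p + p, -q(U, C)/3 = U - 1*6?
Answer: -20469/43460 ≈ -0.47098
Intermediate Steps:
q(U, C) = 18 - 3*U (q(U, C) = -3*(U - 1*6) = -3*(U - 6) = -3*(-6 + U) = 18 - 3*U)
G(p) = p + p² (G(p) = p² + p = p + p²)
k(W) = -2*W*(-812 + W)/3 (k(W) = -(W + W)*(W - 812)/3 = -2*W*(-812 + W)/3)
M = 1842210 (M = 27 - (-68229)*(18 - 3*(-3)) = 27 - (-68229)*(18 + 9) = 27 - (-68229)*27 = 27 - 9*(-204687) = 27 + 1842183 = 1842210)
M/k(G(-54)) = 1842210/((2*(-54*(1 - 54))*(812 - (-54)*(1 - 54))/3)) = 1842210/((2*(-54*(-53))*(812 - (-54)*(-53))/3)) = 1842210/(((⅔)*2862*(812 - 1*2862))) = 1842210/(((⅔)*2862*(812 - 2862))) = 1842210/(((⅔)*2862*(-2050))) = 1842210/(-3911400) = 1842210*(-1/3911400) = -20469/43460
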